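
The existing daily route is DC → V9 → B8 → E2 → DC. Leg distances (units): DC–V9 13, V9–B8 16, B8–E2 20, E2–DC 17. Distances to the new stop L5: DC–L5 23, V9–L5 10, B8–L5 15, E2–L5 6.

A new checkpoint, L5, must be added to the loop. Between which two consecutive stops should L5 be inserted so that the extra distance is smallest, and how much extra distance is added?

+1 — insert L5 between B8 and E2.

Insertion cost between consecutive stops i–j is d(i,L5) + d(L5,j) − d(i,j):
  between DC and V9: 23 + 10 − 13 = 20
  between V9 and B8: 10 + 15 − 16 = 9
  between B8 and E2: 15 + 6 − 20 = 1
  between E2 and DC: 6 + 23 − 17 = 12
Cheapest insertion is between B8 and E2, adding 1.
New total = 66 + 1 = 67.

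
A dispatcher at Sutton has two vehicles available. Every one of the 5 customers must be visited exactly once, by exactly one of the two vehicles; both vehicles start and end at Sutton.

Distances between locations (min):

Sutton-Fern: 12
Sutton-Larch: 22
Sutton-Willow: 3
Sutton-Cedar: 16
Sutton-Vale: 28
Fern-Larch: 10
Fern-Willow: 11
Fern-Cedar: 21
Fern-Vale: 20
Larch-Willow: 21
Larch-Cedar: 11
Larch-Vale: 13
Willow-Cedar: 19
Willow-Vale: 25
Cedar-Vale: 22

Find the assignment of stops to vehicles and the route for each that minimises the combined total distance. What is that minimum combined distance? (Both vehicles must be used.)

Minimum combined distance: 78 min.

There are 2^4 − 1 = 15 ways to divide the 5 stops into two non-empty groups. For each, the best each vehicle can do is its own shortest tour through its group:
  {Fern} + {Larch, Willow, Cedar, Vale}: 24 + 68 = 92
  {Larch} + {Fern, Willow, Cedar, Vale}: 44 + 72 = 116
  {Fern, Larch} + {Willow, Cedar, Vale}: 44 + 66 = 110
  {Willow} + {Fern, Larch, Cedar, Vale}: 6 + 72 = 78
  {Fern, Willow} + {Larch, Cedar, Vale}: 26 + 68 = 94
  {Larch, Willow} + {Fern, Cedar, Vale}: 46 + 70 = 116
  … (15 splits in total)
Best: vehicle 1 Sutton → Willow → Sutton = 6; vehicle 2 Sutton → Fern → Vale → Larch → Cedar → Sutton = 72; combined 78.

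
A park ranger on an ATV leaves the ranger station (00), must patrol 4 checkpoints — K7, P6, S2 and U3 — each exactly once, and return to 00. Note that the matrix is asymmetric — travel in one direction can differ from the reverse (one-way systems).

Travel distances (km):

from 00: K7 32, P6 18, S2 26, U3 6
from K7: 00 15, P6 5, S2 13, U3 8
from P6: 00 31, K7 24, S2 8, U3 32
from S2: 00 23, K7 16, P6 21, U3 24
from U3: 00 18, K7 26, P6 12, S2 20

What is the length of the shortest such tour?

Shortest round trip = 57 km.

00→K7→P6→S2→U3→00: 32+5+8+24+18 = 87
00→K7→P6→U3→S2→00: 32+5+32+20+23 = 112
00→K7→S2→P6→U3→00: 32+13+21+32+18 = 116
00→K7→S2→U3→P6→00: 32+13+24+12+31 = 112
00→K7→U3→P6→S2→00: 32+8+12+8+23 = 83
00→K7→U3→S2→P6→00: 32+8+20+21+31 = 112
00→P6→K7→S2→U3→00: 18+24+13+24+18 = 97
00→P6→K7→U3→S2→00: 18+24+8+20+23 = 93
00→P6→S2→K7→U3→00: 18+8+16+8+18 = 68
00→P6→S2→U3→K7→00: 18+8+24+26+15 = 91
00→P6→U3→K7→S2→00: 18+32+26+13+23 = 112
00→P6→U3→S2→K7→00: 18+32+20+16+15 = 101
00→S2→K7→P6→U3→00: 26+16+5+32+18 = 97
00→S2→K7→U3→P6→00: 26+16+8+12+31 = 93
… (10 more)
00→U3→P6→S2→K7→00: 6+12+8+16+15 = 57  ← best
The minimum is 57.
One optimal route: 00 → U3 → P6 → S2 → K7 → 00.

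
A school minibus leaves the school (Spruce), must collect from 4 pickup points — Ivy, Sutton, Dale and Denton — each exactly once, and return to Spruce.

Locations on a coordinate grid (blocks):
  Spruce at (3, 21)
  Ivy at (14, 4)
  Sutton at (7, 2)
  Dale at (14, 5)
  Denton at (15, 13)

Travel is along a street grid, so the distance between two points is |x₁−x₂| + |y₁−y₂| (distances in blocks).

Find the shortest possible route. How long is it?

There are 12 distinct closed tours to check (reversals are equivalent).
Spruce-Ivy-Sutton-Dale-Denton-Spruce: 28+9+10+9+20 = 76
Spruce-Ivy-Sutton-Denton-Dale-Spruce: 28+9+19+9+27 = 92
Spruce-Ivy-Dale-Sutton-Denton-Spruce: 28+1+10+19+20 = 78
Spruce-Ivy-Dale-Denton-Sutton-Spruce: 28+1+9+19+23 = 80
Spruce-Ivy-Denton-Sutton-Dale-Spruce: 28+10+19+10+27 = 94
Spruce-Ivy-Denton-Dale-Sutton-Spruce: 28+10+9+10+23 = 80
Spruce-Sutton-Ivy-Dale-Denton-Spruce: 23+9+1+9+20 = 62
Spruce-Sutton-Ivy-Denton-Dale-Spruce: 23+9+10+9+27 = 78
Spruce-Sutton-Dale-Ivy-Denton-Spruce: 23+10+1+10+20 = 64
Spruce-Sutton-Denton-Ivy-Dale-Spruce: 23+19+10+1+27 = 80
Spruce-Dale-Ivy-Sutton-Denton-Spruce: 27+1+9+19+20 = 76
Spruce-Dale-Sutton-Ivy-Denton-Spruce: 27+10+9+10+20 = 76
The minimum is 62.
One optimal route: Spruce → Sutton → Ivy → Dale → Denton → Spruce (or its reverse).

Shortest round trip = 62 blocks.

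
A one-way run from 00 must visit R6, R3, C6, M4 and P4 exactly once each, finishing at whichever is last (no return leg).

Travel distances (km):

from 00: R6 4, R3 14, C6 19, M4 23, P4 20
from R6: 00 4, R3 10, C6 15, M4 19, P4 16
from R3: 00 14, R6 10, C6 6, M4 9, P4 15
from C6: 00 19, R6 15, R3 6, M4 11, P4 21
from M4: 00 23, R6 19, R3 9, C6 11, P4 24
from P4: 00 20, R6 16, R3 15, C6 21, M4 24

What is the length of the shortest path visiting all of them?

There are 5! = 120 possible orderings.
00→R6→R3→C6→M4→P4: 4+10+6+11+24 = 55
00→R6→R3→C6→P4→M4: 4+10+6+21+24 = 65
00→R6→R3→M4→C6→P4: 4+10+9+11+21 = 55
00→R6→R3→M4→P4→C6: 4+10+9+24+21 = 68
00→R6→R3→P4→C6→M4: 4+10+15+21+11 = 61
00→R6→R3→P4→M4→C6: 4+10+15+24+11 = 64
00→R6→C6→R3→M4→P4: 4+15+6+9+24 = 58
00→R6→C6→R3→P4→M4: 4+15+6+15+24 = 64
00→R6→C6→M4→R3→P4: 4+15+11+9+15 = 54
00→R6→C6→M4→P4→R3: 4+15+11+24+15 = 69
00→R6→C6→P4→R3→M4: 4+15+21+15+9 = 64
00→R6→C6→P4→M4→R3: 4+15+21+24+9 = 73
00→R6→M4→R3→C6→P4: 4+19+9+6+21 = 59
00→R6→M4→R3→P4→C6: 4+19+9+15+21 = 68
… (106 more)
00→R6→P4→R3→C6→M4: 4+16+15+6+11 = 52  ← best
The minimum is 52.
One shortest path: 00 → R6 → P4 → R3 → C6 → M4.

52 km — the minimum one-way total.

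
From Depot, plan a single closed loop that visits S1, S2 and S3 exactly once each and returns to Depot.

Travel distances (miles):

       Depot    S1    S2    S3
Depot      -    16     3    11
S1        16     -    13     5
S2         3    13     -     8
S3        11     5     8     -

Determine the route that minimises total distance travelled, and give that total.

Depot - S1 - S2 - S3 - Depot: 16+13+8+11 = 48
Depot - S1 - S3 - S2 - Depot: 16+5+8+3 = 32
Depot - S2 - S1 - S3 - Depot: 3+13+5+11 = 32
The minimum is 32.
One optimal route: Depot → S1 → S3 → S2 → Depot (or its reverse).

Shortest round trip = 32 miles.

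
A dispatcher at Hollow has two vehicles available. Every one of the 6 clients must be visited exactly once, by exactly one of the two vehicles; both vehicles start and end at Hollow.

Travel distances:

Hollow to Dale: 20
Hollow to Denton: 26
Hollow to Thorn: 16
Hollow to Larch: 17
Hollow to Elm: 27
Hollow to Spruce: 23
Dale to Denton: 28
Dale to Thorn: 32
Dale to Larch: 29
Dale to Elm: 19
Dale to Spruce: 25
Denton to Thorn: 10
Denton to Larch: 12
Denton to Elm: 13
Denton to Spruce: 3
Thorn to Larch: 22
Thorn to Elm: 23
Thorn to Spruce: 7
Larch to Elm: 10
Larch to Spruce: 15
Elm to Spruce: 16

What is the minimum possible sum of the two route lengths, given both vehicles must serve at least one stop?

Try each way of splitting the stops between the two vehicles (each non-empty) and, for each split, find the best tour for each vehicle:
  {Dale} + {Denton, Thorn, Larch, Elm, Spruce}: 40 + 66 = 106
  {Denton} + {Dale, Thorn, Larch, Elm, Spruce}: 52 + 87 = 139
  {Dale, Denton} + {Thorn, Larch, Elm, Spruce}: 74 + 66 = 140
  {Thorn} + {Dale, Denton, Larch, Elm, Spruce}: 32 + 87 = 119
  {Dale, Thorn} + {Denton, Larch, Elm, Spruce}: 68 + 66 = 134
  {Denton, Thorn} + {Dale, Larch, Elm, Spruce}: 52 + 87 = 139
  … (31 splits in total)
Best: vehicle 1 Hollow → Dale → Hollow = 40; vehicle 2 Hollow → Thorn → Spruce → Denton → Elm → Larch → Hollow = 66; combined 106.

106 — the smallest possible combined total.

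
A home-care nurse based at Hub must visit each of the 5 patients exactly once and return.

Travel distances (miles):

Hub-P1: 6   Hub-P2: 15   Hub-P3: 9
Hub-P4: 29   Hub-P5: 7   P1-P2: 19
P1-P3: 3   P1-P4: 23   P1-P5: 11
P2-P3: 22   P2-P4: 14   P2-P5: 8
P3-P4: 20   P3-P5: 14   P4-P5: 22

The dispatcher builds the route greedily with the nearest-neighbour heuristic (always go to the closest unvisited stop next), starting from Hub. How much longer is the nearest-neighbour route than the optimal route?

Hub: P1=6, P5=7, P3=9, P2=15, P4=29 ⇒ P1
P1: P3=3, P5=11, P2=19, P4=23 ⇒ P3
P3: P5=14, P4=20, P2=22 ⇒ P5
P5: P2=8, P4=22 ⇒ P2
P2: P4=14 ⇒ P4
NN route Hub → P1 → P3 → P5 → P2 → P4 → Hub costs 74.
Optimal: Hub → P1 → P3 → P4 → P2 → P5 → Hub costs 58 (by enumerating all 60 distinct tours).
Excess = 74 − 58 = 16.

The nearest-neighbour route is 16 miles longer than optimal.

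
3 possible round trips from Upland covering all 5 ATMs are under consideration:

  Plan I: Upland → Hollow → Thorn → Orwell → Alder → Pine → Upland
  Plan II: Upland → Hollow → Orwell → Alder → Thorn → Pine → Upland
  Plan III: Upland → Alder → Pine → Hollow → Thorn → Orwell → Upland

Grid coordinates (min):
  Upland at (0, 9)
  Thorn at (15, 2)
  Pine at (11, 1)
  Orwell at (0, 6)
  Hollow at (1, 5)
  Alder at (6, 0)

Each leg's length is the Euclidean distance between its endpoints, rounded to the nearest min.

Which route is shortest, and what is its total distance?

40 min — Plan II is the shortest.

Plan I: 4 + 14 + 16 + 8 + 5 + 14 = 61
Plan II: 4 + 1 + 8 + 9 + 4 + 14 = 40
Plan III: 11 + 5 + 11 + 14 + 16 + 3 = 60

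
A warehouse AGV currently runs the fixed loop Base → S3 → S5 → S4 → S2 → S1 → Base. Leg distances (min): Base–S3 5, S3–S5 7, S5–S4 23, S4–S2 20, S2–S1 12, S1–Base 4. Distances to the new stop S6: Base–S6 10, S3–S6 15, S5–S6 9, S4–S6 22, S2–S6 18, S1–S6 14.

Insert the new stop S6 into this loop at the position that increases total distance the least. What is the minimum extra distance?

Insertion cost between consecutive stops i–j is d(i,S6) + d(S6,j) − d(i,j):
  between Base and S3: 10 + 15 − 5 = 20
  between S3 and S5: 15 + 9 − 7 = 17
  between S5 and S4: 9 + 22 − 23 = 8
  between S4 and S2: 22 + 18 − 20 = 20
  between S2 and S1: 18 + 14 − 12 = 20
  between S1 and Base: 14 + 10 − 4 = 20
Cheapest insertion is between S5 and S4, adding 8.
New total = 71 + 8 = 79.

Minimum extra distance: 8 min, inserting S6 between S5 and S4.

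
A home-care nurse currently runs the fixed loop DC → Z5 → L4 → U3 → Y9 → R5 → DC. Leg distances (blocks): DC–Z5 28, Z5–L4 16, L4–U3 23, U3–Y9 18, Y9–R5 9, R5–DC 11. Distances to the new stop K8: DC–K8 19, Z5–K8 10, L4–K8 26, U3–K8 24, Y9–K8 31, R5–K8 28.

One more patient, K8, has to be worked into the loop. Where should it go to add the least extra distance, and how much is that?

Insertion cost between consecutive stops i–j is d(i,K8) + d(K8,j) − d(i,j):
  between DC and Z5: 19 + 10 − 28 = 1
  between Z5 and L4: 10 + 26 − 16 = 20
  between L4 and U3: 26 + 24 − 23 = 27
  between U3 and Y9: 24 + 31 − 18 = 37
  between Y9 and R5: 31 + 28 − 9 = 50
  between R5 and DC: 28 + 19 − 11 = 36
Cheapest insertion is between DC and Z5, adding 1.
New total = 105 + 1 = 106.

Minimum extra distance: 1 blocks, inserting K8 between DC and Z5.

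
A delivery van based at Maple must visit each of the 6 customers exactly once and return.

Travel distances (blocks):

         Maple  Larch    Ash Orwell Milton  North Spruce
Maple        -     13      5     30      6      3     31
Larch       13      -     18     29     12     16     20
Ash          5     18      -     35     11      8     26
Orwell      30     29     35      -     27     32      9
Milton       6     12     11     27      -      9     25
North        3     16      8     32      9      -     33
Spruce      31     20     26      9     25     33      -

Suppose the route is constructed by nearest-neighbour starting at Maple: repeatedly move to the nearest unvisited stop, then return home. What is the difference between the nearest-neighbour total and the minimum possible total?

The nearest-neighbour route is 2 blocks longer than optimal.

Maple: North=3, Ash=5, Milton=6, Larch=13, Orwell=30, Spruce=31 ⇒ North
North: Ash=8, Milton=9, Larch=16, Orwell=32, Spruce=33 ⇒ Ash
Ash: Milton=11, Larch=18, Spruce=26, Orwell=35 ⇒ Milton
Milton: Larch=12, Spruce=25, Orwell=27 ⇒ Larch
Larch: Spruce=20, Orwell=29 ⇒ Spruce
Spruce: Orwell=9 ⇒ Orwell
NN route Maple → North → Ash → Milton → Larch → Spruce → Orwell → Maple costs 93.
Optimal: Maple → Larch → Spruce → Orwell → Milton → Ash → North → Maple costs 91 (by enumerating all 360 distinct tours).
Excess = 93 − 91 = 2.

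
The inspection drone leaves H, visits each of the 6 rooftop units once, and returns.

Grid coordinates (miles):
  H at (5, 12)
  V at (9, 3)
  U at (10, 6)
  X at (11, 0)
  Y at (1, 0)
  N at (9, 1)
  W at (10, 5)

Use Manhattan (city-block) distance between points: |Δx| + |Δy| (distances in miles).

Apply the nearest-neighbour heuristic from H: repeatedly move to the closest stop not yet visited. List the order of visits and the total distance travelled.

H → [U:11 / W:12 / V:13 / N:15 / Y:16 / X:18] → U (11)
U → [W:1 / V:4 / N:6 / X:7 / Y:15] → W (1)
W → [V:3 / N:5 / X:6 / Y:14] → V (3)
V → [N:2 / X:5 / Y:11] → N (2)
N → [X:3 / Y:9] → X (3)
X → [Y:10] → Y (10)
Return Y→H: 16.
Total = 11 + 1 + 3 + 2 + 3 + 10 + 16 = 46.

Nearest-neighbour total = 46 miles; route H → U → W → V → N → X → Y → H.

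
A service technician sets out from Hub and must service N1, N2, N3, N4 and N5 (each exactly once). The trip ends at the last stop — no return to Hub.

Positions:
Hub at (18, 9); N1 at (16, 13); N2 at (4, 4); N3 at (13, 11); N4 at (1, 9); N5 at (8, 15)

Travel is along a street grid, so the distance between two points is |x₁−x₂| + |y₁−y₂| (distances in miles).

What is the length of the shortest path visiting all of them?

There are 5! = 120 possible orderings.
Hub - N1 - N2 - N3 - N4 - N5: 6+21+16+14+13 = 70
Hub - N1 - N2 - N3 - N5 - N4: 6+21+16+9+13 = 65
Hub - N1 - N2 - N4 - N3 - N5: 6+21+8+14+9 = 58
Hub - N1 - N2 - N4 - N5 - N3: 6+21+8+13+9 = 57
Hub - N1 - N2 - N5 - N3 - N4: 6+21+15+9+14 = 65
Hub - N1 - N2 - N5 - N4 - N3: 6+21+15+13+14 = 69
Hub - N1 - N3 - N2 - N4 - N5: 6+5+16+8+13 = 48
Hub - N1 - N3 - N2 - N5 - N4: 6+5+16+15+13 = 55
Hub - N1 - N3 - N4 - N2 - N5: 6+5+14+8+15 = 48
Hub - N1 - N3 - N4 - N5 - N2: 6+5+14+13+15 = 53
Hub - N1 - N3 - N5 - N2 - N4: 6+5+9+15+8 = 43
Hub - N1 - N3 - N5 - N4 - N2: 6+5+9+13+8 = 41
Hub - N1 - N4 - N2 - N3 - N5: 6+19+8+16+9 = 58
Hub - N1 - N4 - N2 - N5 - N3: 6+19+8+15+9 = 57
… (106 more)
The minimum is 41.
One shortest path: Hub → N1 → N3 → N5 → N4 → N2.

Minimum one-way distance = 41 miles.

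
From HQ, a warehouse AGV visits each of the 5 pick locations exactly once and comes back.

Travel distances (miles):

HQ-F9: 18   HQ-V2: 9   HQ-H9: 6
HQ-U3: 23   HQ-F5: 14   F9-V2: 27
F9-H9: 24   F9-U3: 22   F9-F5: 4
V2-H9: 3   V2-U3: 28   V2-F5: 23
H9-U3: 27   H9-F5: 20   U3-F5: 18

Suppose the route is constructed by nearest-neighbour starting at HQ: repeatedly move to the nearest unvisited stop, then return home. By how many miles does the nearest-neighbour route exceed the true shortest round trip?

HQ: H9=6, V2=9, F5=14, F9=18, U3=23 ⇒ H9
H9: V2=3, F5=20, F9=24, U3=27 ⇒ V2
V2: F5=23, F9=27, U3=28 ⇒ F5
F5: F9=4, U3=18 ⇒ F9
F9: U3=22 ⇒ U3
NN route HQ → H9 → V2 → F5 → F9 → U3 → HQ costs 81.
Optimal: HQ → F9 → F5 → U3 → V2 → H9 → HQ costs 77 (by enumerating all 60 distinct tours).
Excess = 81 − 77 = 4.

The nearest-neighbour route is 4 miles longer than optimal.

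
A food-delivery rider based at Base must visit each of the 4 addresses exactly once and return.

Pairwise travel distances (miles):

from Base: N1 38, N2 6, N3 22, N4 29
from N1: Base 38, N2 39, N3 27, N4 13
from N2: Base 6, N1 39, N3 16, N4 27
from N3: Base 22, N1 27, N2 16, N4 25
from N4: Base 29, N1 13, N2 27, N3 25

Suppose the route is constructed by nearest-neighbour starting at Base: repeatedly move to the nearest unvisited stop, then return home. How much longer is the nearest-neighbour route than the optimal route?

Excess over optimum: 7 miles.

Base: N2=6, N3=22, N4=29, N1=38 ⇒ N2
N2: N3=16, N4=27, N1=39 ⇒ N3
N3: N4=25, N1=27 ⇒ N4
N4: N1=13 ⇒ N1
NN route Base → N2 → N3 → N4 → N1 → Base costs 98.
Optimal: Base → N2 → N3 → N1 → N4 → Base costs 91 (by enumerating all 12 distinct tours).
Excess = 98 − 91 = 7.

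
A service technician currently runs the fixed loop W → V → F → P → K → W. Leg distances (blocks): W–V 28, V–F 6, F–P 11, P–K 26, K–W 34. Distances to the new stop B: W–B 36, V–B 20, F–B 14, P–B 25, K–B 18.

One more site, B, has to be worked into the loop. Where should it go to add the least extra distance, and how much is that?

Minimum extra distance: 17 blocks, inserting B between P and K.

Insertion cost between consecutive stops i–j is d(i,B) + d(B,j) − d(i,j):
  between W and V: 36 + 20 − 28 = 28
  between V and F: 20 + 14 − 6 = 28
  between F and P: 14 + 25 − 11 = 28
  between P and K: 25 + 18 − 26 = 17
  between K and W: 18 + 36 − 34 = 20
Cheapest insertion is between P and K, adding 17.
New total = 105 + 17 = 122.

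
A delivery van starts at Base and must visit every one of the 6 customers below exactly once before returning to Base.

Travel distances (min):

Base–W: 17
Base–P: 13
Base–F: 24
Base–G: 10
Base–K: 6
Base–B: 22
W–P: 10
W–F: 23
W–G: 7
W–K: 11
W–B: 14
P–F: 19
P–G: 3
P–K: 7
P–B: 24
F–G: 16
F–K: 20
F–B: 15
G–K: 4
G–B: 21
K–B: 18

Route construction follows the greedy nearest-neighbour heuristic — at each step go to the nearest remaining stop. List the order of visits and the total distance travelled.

Base → [K:6 / G:10 / P:13 / W:17 / B:22 / F:24] → K (6)
K → [G:4 / P:7 / W:11 / B:18 / F:20] → G (4)
G → [P:3 / W:7 / F:16 / B:21] → P (3)
P → [W:10 / F:19 / B:24] → W (10)
W → [B:14 / F:23] → B (14)
B → [F:15] → F (15)
Return F→Base: 24.
Total = 6 + 4 + 3 + 10 + 14 + 15 + 24 = 76.

76 min along Base → K → G → P → W → B → F → Base.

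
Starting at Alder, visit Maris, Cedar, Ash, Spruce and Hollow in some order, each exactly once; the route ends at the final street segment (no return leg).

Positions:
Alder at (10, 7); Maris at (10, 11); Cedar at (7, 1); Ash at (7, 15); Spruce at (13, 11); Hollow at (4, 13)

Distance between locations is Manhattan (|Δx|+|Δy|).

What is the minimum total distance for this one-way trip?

37 — the minimum one-way total.

There are 5! = 120 possible orderings.
Alder - Maris - Cedar - Ash - Spruce - Hollow: 4+13+14+10+11 = 52
Alder - Maris - Cedar - Ash - Hollow - Spruce: 4+13+14+5+11 = 47
Alder - Maris - Cedar - Spruce - Ash - Hollow: 4+13+16+10+5 = 48
Alder - Maris - Cedar - Spruce - Hollow - Ash: 4+13+16+11+5 = 49
Alder - Maris - Cedar - Hollow - Ash - Spruce: 4+13+15+5+10 = 47
Alder - Maris - Cedar - Hollow - Spruce - Ash: 4+13+15+11+10 = 53
Alder - Maris - Ash - Cedar - Spruce - Hollow: 4+7+14+16+11 = 52
Alder - Maris - Ash - Cedar - Hollow - Spruce: 4+7+14+15+11 = 51
Alder - Maris - Ash - Spruce - Cedar - Hollow: 4+7+10+16+15 = 52
Alder - Maris - Ash - Spruce - Hollow - Cedar: 4+7+10+11+15 = 47
Alder - Maris - Ash - Hollow - Cedar - Spruce: 4+7+5+15+16 = 47
Alder - Maris - Ash - Hollow - Spruce - Cedar: 4+7+5+11+16 = 43
Alder - Maris - Spruce - Cedar - Ash - Hollow: 4+3+16+14+5 = 42
Alder - Maris - Spruce - Cedar - Hollow - Ash: 4+3+16+15+5 = 43
… (106 more)
Alder - Maris - Spruce - Ash - Hollow - Cedar: 4+3+10+5+15 = 37  ← best
The minimum is 37.
One shortest path: Alder → Maris → Spruce → Ash → Hollow → Cedar.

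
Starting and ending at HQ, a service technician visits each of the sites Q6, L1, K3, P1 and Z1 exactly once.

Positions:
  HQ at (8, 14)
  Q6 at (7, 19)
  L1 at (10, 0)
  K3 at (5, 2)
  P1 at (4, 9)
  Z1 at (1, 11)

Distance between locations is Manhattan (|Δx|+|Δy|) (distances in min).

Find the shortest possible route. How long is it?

With 5 stops there are 5!/2 = 60 distinct round trips (a route and its reverse cost the same).
HQ → Q6 → L1 → K3 → P1 → Z1 → HQ: 6+22+7+8+5+10 = 58
HQ → Q6 → L1 → K3 → Z1 → P1 → HQ: 6+22+7+13+5+9 = 62
HQ → Q6 → L1 → P1 → K3 → Z1 → HQ: 6+22+15+8+13+10 = 74
HQ → Q6 → L1 → P1 → Z1 → K3 → HQ: 6+22+15+5+13+15 = 76
HQ → Q6 → L1 → Z1 → K3 → P1 → HQ: 6+22+20+13+8+9 = 78
HQ → Q6 → L1 → Z1 → P1 → K3 → HQ: 6+22+20+5+8+15 = 76
HQ → Q6 → K3 → L1 → P1 → Z1 → HQ: 6+19+7+15+5+10 = 62
HQ → Q6 → K3 → L1 → Z1 → P1 → HQ: 6+19+7+20+5+9 = 66
HQ → Q6 → K3 → P1 → L1 → Z1 → HQ: 6+19+8+15+20+10 = 78
HQ → Q6 → K3 → P1 → Z1 → L1 → HQ: 6+19+8+5+20+16 = 74
HQ → Q6 → K3 → Z1 → L1 → P1 → HQ: 6+19+13+20+15+9 = 82
HQ → Q6 → K3 → Z1 → P1 → L1 → HQ: 6+19+13+5+15+16 = 74
HQ → Q6 → P1 → L1 → K3 → Z1 → HQ: 6+13+15+7+13+10 = 64
HQ → Q6 → P1 → L1 → Z1 → K3 → HQ: 6+13+15+20+13+15 = 82
… (46 more)
HQ → Q6 → Z1 → P1 → K3 → L1 → HQ: 6+14+5+8+7+16 = 56  ← best
The minimum is 56.
One optimal route: HQ → Q6 → Z1 → P1 → K3 → L1 → HQ (or its reverse).

56 min — the shortest possible round trip.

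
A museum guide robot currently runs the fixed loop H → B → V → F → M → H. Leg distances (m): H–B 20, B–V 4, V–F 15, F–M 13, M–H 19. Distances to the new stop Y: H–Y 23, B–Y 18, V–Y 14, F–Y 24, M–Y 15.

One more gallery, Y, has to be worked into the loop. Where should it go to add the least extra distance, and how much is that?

Insertion cost between consecutive stops i–j is d(i,Y) + d(Y,j) − d(i,j):
  between H and B: 23 + 18 − 20 = 21
  between B and V: 18 + 14 − 4 = 28
  between V and F: 14 + 24 − 15 = 23
  between F and M: 24 + 15 − 13 = 26
  between M and H: 15 + 23 − 19 = 19
Cheapest insertion is between M and H, adding 19.
New total = 71 + 19 = 90.

+19 m — insert Y between M and H.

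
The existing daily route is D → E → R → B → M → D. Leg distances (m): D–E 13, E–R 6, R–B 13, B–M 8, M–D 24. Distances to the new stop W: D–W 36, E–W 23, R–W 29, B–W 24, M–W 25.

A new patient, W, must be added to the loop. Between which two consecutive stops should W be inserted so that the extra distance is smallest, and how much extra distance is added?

Insertion cost between consecutive stops i–j is d(i,W) + d(W,j) − d(i,j):
  between D and E: 36 + 23 − 13 = 46
  between E and R: 23 + 29 − 6 = 46
  between R and B: 29 + 24 − 13 = 40
  between B and M: 24 + 25 − 8 = 41
  between M and D: 25 + 36 − 24 = 37
Cheapest insertion is between M and D, adding 37.
New total = 64 + 37 = 101.

Adding 37 m by placing W on the M–D leg.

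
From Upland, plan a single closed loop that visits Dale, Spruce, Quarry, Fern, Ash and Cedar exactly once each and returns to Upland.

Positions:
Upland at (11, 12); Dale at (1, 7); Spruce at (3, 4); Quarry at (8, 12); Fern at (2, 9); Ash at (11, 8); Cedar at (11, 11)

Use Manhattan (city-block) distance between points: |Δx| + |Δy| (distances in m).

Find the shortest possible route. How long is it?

Minimum total distance: 36 m.

Upland → Dale → Spruce → Quarry → Fern → Ash → Cedar → Upland: 15+5+13+9+10+3+1 = 56
Upland → Dale → Spruce → Quarry → Fern → Cedar → Ash → Upland: 15+5+13+9+11+3+4 = 60
Upland → Dale → Spruce → Quarry → Ash → Fern → Cedar → Upland: 15+5+13+7+10+11+1 = 62
Upland → Dale → Spruce → Quarry → Ash → Cedar → Fern → Upland: 15+5+13+7+3+11+12 = 66
Upland → Dale → Spruce → Quarry → Cedar → Fern → Ash → Upland: 15+5+13+4+11+10+4 = 62
Upland → Dale → Spruce → Quarry → Cedar → Ash → Fern → Upland: 15+5+13+4+3+10+12 = 62
Upland → Dale → Spruce → Fern → Quarry → Ash → Cedar → Upland: 15+5+6+9+7+3+1 = 46
Upland → Dale → Spruce → Fern → Quarry → Cedar → Ash → Upland: 15+5+6+9+4+3+4 = 46
… (352 more)
Upland → Quarry → Fern → Dale → Spruce → Ash → Cedar → Upland: 3+9+3+5+12+3+1 = 36  ← best
The minimum is 36.
One optimal route: Upland → Quarry → Fern → Dale → Spruce → Ash → Cedar → Upland (or its reverse).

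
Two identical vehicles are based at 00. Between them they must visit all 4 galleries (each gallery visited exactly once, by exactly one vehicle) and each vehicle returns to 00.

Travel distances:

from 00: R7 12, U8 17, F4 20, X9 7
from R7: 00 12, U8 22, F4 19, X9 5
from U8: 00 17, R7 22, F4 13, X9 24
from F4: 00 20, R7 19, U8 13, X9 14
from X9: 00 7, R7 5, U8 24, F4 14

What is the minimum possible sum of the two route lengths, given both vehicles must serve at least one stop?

Check every non-empty split of the stops between the two vehicles; for each half take its own optimal tour:
  {R7} + {U8, F4, X9}: 24 + 51 = 75
  {U8} + {R7, F4, X9}: 34 + 51 = 85
  {R7, U8} + {F4, X9}: 51 + 41 = 92
  {F4} + {R7, U8, X9}: 40 + 51 = 91
  {R7, F4} + {U8, X9}: 51 + 48 = 99
  {U8, F4} + {R7, X9}: 50 + 24 = 74
  … (7 splits in total)
Best: vehicle 1 00 → U8 → F4 → 00 = 50; vehicle 2 00 → R7 → X9 → 00 = 24; combined 74.

74 — the smallest possible combined total.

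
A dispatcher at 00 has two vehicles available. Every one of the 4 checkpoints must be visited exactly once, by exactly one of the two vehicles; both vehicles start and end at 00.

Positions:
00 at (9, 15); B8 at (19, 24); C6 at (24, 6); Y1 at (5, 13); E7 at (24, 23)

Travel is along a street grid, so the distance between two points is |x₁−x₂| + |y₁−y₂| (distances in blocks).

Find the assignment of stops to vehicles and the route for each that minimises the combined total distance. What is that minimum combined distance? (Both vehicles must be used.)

78 blocks — the smallest possible combined total.

Try each way of splitting the stops between the two vehicles (each non-empty) and, for each split, find the best tour for each vehicle:
  {B8} + {C6, Y1, E7}: 38 + 72 = 110
  {C6} + {B8, Y1, E7}: 48 + 60 = 108
  {B8, C6} + {Y1, E7}: 66 + 58 = 124
  {Y1} + {B8, C6, E7}: 12 + 66 = 78
  {B8, Y1} + {C6, E7}: 50 + 64 = 114
  {C6, Y1} + {B8, E7}: 56 + 48 = 104
  … (7 splits in total)
Best: vehicle 1 00 → Y1 → 00 = 12; vehicle 2 00 → B8 → E7 → C6 → 00 = 66; combined 78.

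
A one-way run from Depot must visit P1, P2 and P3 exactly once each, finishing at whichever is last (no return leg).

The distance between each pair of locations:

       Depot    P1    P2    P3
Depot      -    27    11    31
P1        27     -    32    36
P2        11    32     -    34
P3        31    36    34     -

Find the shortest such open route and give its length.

79 — the minimum one-way total.

There are 3! = 6 possible orderings.
Depot - P1 - P2 - P3: 27+32+34 = 93
Depot - P1 - P3 - P2: 27+36+34 = 97
Depot - P2 - P1 - P3: 11+32+36 = 79
Depot - P2 - P3 - P1: 11+34+36 = 81
Depot - P3 - P1 - P2: 31+36+32 = 99
Depot - P3 - P2 - P1: 31+34+32 = 97
The minimum is 79.
One shortest path: Depot → P2 → P1 → P3.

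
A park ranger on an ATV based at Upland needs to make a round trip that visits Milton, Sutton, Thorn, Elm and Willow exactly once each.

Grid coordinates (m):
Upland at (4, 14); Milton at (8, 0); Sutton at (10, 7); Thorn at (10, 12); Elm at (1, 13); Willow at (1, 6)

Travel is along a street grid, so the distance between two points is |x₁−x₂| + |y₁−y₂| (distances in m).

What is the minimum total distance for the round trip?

Minimum total distance: 46 m.

With 5 stops there are 5!/2 = 60 distinct round trips (a route and its reverse cost the same).
Upland-Milton-Sutton-Thorn-Elm-Willow-Upland: 18+9+5+10+7+11 = 60
Upland-Milton-Sutton-Thorn-Willow-Elm-Upland: 18+9+5+15+7+4 = 58
Upland-Milton-Sutton-Elm-Thorn-Willow-Upland: 18+9+15+10+15+11 = 78
Upland-Milton-Sutton-Elm-Willow-Thorn-Upland: 18+9+15+7+15+8 = 72
Upland-Milton-Sutton-Willow-Thorn-Elm-Upland: 18+9+10+15+10+4 = 66
Upland-Milton-Sutton-Willow-Elm-Thorn-Upland: 18+9+10+7+10+8 = 62
Upland-Milton-Thorn-Sutton-Elm-Willow-Upland: 18+14+5+15+7+11 = 70
Upland-Milton-Thorn-Sutton-Willow-Elm-Upland: 18+14+5+10+7+4 = 58
Upland-Milton-Thorn-Elm-Sutton-Willow-Upland: 18+14+10+15+10+11 = 78
Upland-Milton-Thorn-Elm-Willow-Sutton-Upland: 18+14+10+7+10+13 = 72
Upland-Milton-Thorn-Willow-Sutton-Elm-Upland: 18+14+15+10+15+4 = 76
Upland-Milton-Thorn-Willow-Elm-Sutton-Upland: 18+14+15+7+15+13 = 82
Upland-Milton-Elm-Sutton-Thorn-Willow-Upland: 18+20+15+5+15+11 = 84
Upland-Milton-Elm-Sutton-Willow-Thorn-Upland: 18+20+15+10+15+8 = 86
… (46 more)
Upland-Thorn-Sutton-Milton-Willow-Elm-Upland: 8+5+9+13+7+4 = 46  ← best
The minimum is 46.
One optimal route: Upland → Thorn → Sutton → Milton → Willow → Elm → Upland (or its reverse).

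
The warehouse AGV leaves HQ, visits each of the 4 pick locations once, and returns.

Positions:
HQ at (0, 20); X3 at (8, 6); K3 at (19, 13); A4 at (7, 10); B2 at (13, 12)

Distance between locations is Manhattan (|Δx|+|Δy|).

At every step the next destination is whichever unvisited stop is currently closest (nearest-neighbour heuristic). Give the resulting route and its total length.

66 along HQ → A4 → X3 → B2 → K3 → HQ.

At HQ the remaining stops are A4 17, B2 21, X3 22, K3 26; go to A4.
At A4 the remaining stops are X3 5, B2 8, K3 15; go to X3.
At X3 the remaining stops are B2 11, K3 18; go to B2.
At B2 the remaining stops are K3 7; go to K3.
Return K3→HQ: 26.
Total = 17 + 5 + 11 + 7 + 26 = 66.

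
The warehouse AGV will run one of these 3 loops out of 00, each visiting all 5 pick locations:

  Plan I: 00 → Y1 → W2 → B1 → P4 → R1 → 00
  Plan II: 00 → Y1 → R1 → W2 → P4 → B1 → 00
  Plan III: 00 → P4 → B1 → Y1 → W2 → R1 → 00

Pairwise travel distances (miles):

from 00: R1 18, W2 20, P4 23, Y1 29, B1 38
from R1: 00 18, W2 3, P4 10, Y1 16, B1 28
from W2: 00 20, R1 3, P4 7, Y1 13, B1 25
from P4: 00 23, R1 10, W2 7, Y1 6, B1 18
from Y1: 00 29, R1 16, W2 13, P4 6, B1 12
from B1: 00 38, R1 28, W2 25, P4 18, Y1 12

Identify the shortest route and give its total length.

Shortest is Plan III, total 87 miles.

Plan I: 29 + 13 + 25 + 18 + 10 + 18 = 113
Plan II: 29 + 16 + 3 + 7 + 18 + 38 = 111
Plan III: 23 + 18 + 12 + 13 + 3 + 18 = 87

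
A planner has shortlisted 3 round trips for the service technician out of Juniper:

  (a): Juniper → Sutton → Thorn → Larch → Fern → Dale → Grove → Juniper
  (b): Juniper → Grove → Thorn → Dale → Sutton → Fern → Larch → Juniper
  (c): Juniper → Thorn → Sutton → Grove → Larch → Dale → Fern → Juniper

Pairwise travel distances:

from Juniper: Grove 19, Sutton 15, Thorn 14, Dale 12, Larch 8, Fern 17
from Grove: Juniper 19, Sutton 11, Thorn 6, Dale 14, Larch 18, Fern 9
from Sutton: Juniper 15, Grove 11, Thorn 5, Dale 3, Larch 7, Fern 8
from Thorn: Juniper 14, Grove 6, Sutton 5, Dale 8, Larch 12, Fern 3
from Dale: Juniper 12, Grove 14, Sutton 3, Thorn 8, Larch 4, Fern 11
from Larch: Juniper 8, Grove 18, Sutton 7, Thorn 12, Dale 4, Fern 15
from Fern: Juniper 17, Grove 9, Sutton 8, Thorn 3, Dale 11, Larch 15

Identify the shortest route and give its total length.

(a): 15 + 5 + 12 + 15 + 11 + 14 + 19 = 91
(b): 19 + 6 + 8 + 3 + 8 + 15 + 8 = 67
(c): 14 + 5 + 11 + 18 + 4 + 11 + 17 = 80

Shortest is (b), total 67.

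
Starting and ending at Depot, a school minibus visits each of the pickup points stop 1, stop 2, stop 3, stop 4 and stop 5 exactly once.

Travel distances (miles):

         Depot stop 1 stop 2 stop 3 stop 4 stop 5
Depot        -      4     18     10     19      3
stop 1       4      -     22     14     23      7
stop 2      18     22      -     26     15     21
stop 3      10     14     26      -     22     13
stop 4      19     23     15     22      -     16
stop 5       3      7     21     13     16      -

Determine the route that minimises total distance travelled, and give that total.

With 5 stops there are 5!/2 = 60 distinct round trips (a route and its reverse cost the same).
Depot → stop 1 → stop 2 → stop 3 → stop 4 → stop 5 → Depot: 4+22+26+22+16+3 = 93
Depot → stop 1 → stop 2 → stop 3 → stop 5 → stop 4 → Depot: 4+22+26+13+16+19 = 100
Depot → stop 1 → stop 2 → stop 4 → stop 3 → stop 5 → Depot: 4+22+15+22+13+3 = 79
Depot → stop 1 → stop 2 → stop 4 → stop 5 → stop 3 → Depot: 4+22+15+16+13+10 = 80
Depot → stop 1 → stop 2 → stop 5 → stop 3 → stop 4 → Depot: 4+22+21+13+22+19 = 101
Depot → stop 1 → stop 2 → stop 5 → stop 4 → stop 3 → Depot: 4+22+21+16+22+10 = 95
Depot → stop 1 → stop 3 → stop 2 → stop 4 → stop 5 → Depot: 4+14+26+15+16+3 = 78
Depot → stop 1 → stop 3 → stop 2 → stop 5 → stop 4 → Depot: 4+14+26+21+16+19 = 100
Depot → stop 1 → stop 3 → stop 4 → stop 2 → stop 5 → Depot: 4+14+22+15+21+3 = 79
Depot → stop 1 → stop 3 → stop 4 → stop 5 → stop 2 → Depot: 4+14+22+16+21+18 = 95
Depot → stop 1 → stop 3 → stop 5 → stop 2 → stop 4 → Depot: 4+14+13+21+15+19 = 86
Depot → stop 1 → stop 3 → stop 5 → stop 4 → stop 2 → Depot: 4+14+13+16+15+18 = 80
Depot → stop 1 → stop 4 → stop 2 → stop 3 → stop 5 → Depot: 4+23+15+26+13+3 = 84
Depot → stop 1 → stop 4 → stop 2 → stop 5 → stop 3 → Depot: 4+23+15+21+13+10 = 86
… (46 more)
The minimum is 78.
One optimal route: Depot → stop 1 → stop 3 → stop 2 → stop 4 → stop 5 → Depot (or its reverse).

Minimum total distance: 78 miles.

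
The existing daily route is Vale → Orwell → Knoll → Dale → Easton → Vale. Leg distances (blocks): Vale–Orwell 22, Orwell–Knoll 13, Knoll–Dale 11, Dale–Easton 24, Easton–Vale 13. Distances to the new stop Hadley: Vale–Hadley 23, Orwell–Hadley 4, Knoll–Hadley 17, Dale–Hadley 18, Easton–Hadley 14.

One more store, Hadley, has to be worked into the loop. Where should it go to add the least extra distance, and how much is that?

+5 blocks — insert Hadley between Vale and Orwell.

Insertion cost between consecutive stops i–j is d(i,Hadley) + d(Hadley,j) − d(i,j):
  between Vale and Orwell: 23 + 4 − 22 = 5
  between Orwell and Knoll: 4 + 17 − 13 = 8
  between Knoll and Dale: 17 + 18 − 11 = 24
  between Dale and Easton: 18 + 14 − 24 = 8
  between Easton and Vale: 14 + 23 − 13 = 24
Cheapest insertion is between Vale and Orwell, adding 5.
New total = 83 + 5 = 88.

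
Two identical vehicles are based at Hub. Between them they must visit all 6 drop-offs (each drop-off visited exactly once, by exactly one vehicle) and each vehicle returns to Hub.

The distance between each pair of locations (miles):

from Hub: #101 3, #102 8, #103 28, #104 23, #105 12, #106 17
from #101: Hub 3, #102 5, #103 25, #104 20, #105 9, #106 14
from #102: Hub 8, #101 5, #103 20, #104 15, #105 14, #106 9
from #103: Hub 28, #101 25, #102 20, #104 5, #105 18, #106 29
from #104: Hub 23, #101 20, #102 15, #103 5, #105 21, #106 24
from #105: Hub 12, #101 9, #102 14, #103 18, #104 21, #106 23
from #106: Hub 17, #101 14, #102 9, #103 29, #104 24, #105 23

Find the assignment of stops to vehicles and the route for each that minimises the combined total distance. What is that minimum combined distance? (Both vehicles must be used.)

82 miles — the smallest possible combined total.

Try each way of splitting the stops between the two vehicles (each non-empty) and, for each split, find the best tour for each vehicle:
  {#101} + {#102, #103, #104, #105, #106}: 6 + 76 = 82
  {#102} + {#101, #103, #104, #105, #106}: 16 + 76 = 92
  {#101, #102} + {#103, #104, #105, #106}: 16 + 76 = 92
  {#103} + {#101, #102, #104, #105, #106}: 56 + 74 = 130
  {#101, #103} + {#102, #104, #105, #106}: 56 + 74 = 130
  {#102, #103} + {#101, #104, #105, #106}: 56 + 74 = 130
  … (31 splits in total)
Best: vehicle 1 Hub → #101 → Hub = 6; vehicle 2 Hub → #102 → #106 → #104 → #103 → #105 → Hub = 76; combined 82.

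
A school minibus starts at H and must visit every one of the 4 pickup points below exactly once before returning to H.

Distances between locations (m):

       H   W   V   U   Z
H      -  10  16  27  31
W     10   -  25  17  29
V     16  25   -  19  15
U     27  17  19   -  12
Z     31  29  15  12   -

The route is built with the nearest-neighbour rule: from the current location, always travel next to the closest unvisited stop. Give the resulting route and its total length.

Total distance 70 m via the nearest-neighbour route H → W → U → Z → V → H.

H → [W:10 / V:16 / U:27 / Z:31] → W (10)
W → [U:17 / V:25 / Z:29] → U (17)
U → [Z:12 / V:19] → Z (12)
Z → [V:15] → V (15)
Return V→H: 16.
Total = 10 + 17 + 12 + 15 + 16 = 70.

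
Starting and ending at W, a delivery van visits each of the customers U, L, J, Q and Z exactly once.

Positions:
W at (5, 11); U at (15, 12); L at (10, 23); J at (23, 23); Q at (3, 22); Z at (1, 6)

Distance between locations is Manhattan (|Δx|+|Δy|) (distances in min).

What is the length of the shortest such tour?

Minimum total distance: 78 min.

With 5 stops there are 5!/2 = 60 distinct round trips (a route and its reverse cost the same).
W → U → L → J → Q → Z → W: 11+16+13+21+18+9 = 88
W → U → L → J → Z → Q → W: 11+16+13+39+18+13 = 110
W → U → L → Q → J → Z → W: 11+16+8+21+39+9 = 104
W → U → L → Q → Z → J → W: 11+16+8+18+39+30 = 122
W → U → L → Z → J → Q → W: 11+16+26+39+21+13 = 126
W → U → L → Z → Q → J → W: 11+16+26+18+21+30 = 122
W → U → J → L → Q → Z → W: 11+19+13+8+18+9 = 78
W → U → J → L → Z → Q → W: 11+19+13+26+18+13 = 100
W → U → J → Q → L → Z → W: 11+19+21+8+26+9 = 94
W → U → J → Q → Z → L → W: 11+19+21+18+26+17 = 112
W → U → J → Z → L → Q → W: 11+19+39+26+8+13 = 116
W → U → J → Z → Q → L → W: 11+19+39+18+8+17 = 112
W → U → Q → L → J → Z → W: 11+22+8+13+39+9 = 102
W → U → Q → L → Z → J → W: 11+22+8+26+39+30 = 136
… (46 more)
The minimum is 78.
One optimal route: W → U → J → L → Q → Z → W (or its reverse).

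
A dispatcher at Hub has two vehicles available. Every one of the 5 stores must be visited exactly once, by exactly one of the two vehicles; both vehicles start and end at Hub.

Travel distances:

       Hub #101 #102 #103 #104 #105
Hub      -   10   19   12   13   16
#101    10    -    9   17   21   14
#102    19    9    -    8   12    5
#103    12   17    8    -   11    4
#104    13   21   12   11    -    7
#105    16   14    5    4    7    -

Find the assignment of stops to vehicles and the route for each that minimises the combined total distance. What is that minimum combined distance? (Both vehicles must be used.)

65 — the smallest possible combined total.

Check every non-empty split of the stops between the two vehicles; for each half take its own optimal tour:
  {#101} + {#102, #103, #104, #105}: 20 + 45 = 65
  {#102} + {#101, #103, #104, #105}: 38 + 51 = 89
  {#101, #102} + {#103, #104, #105}: 38 + 36 = 74
  {#103} + {#101, #102, #104, #105}: 24 + 44 = 68
  {#101, #103} + {#102, #104, #105}: 39 + 44 = 83
  {#102, #103} + {#101, #104, #105}: 39 + 44 = 83
  … (15 splits in total)
Best: vehicle 1 Hub → #101 → Hub = 20; vehicle 2 Hub → #103 → #102 → #105 → #104 → Hub = 45; combined 65.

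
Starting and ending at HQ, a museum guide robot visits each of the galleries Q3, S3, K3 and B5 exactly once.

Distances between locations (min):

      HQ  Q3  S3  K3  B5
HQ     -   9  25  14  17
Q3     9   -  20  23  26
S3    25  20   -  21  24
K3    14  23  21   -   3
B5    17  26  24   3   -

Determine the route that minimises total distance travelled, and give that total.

Shortest round trip = 70 min.

There are 12 distinct closed tours to check (reversals are equivalent).
HQ→Q3→S3→K3→B5→HQ: 9+20+21+3+17 = 70
HQ→Q3→S3→B5→K3→HQ: 9+20+24+3+14 = 70
HQ→Q3→K3→S3→B5→HQ: 9+23+21+24+17 = 94
HQ→Q3→K3→B5→S3→HQ: 9+23+3+24+25 = 84
HQ→Q3→B5→S3→K3→HQ: 9+26+24+21+14 = 94
HQ→Q3→B5→K3→S3→HQ: 9+26+3+21+25 = 84
HQ→S3→Q3→K3→B5→HQ: 25+20+23+3+17 = 88
HQ→S3→Q3→B5→K3→HQ: 25+20+26+3+14 = 88
HQ→S3→K3→Q3→B5→HQ: 25+21+23+26+17 = 112
HQ→S3→B5→Q3→K3→HQ: 25+24+26+23+14 = 112
HQ→K3→Q3→S3→B5→HQ: 14+23+20+24+17 = 98
HQ→K3→S3→Q3→B5→HQ: 14+21+20+26+17 = 98
The minimum is 70.
One optimal route: HQ → Q3 → S3 → K3 → B5 → HQ (or its reverse).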